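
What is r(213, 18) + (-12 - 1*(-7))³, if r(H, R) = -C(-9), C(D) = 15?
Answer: -140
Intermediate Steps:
r(H, R) = -15 (r(H, R) = -1*15 = -15)
r(213, 18) + (-12 - 1*(-7))³ = -15 + (-12 - 1*(-7))³ = -15 + (-12 + 7)³ = -15 + (-5)³ = -15 - 125 = -140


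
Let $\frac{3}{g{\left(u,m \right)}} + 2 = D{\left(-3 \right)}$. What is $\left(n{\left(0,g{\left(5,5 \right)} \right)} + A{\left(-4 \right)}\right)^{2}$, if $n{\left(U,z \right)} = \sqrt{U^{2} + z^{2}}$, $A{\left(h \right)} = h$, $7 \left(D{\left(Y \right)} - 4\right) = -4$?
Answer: $\frac{361}{100} \approx 3.61$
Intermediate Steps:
$D{\left(Y \right)} = \frac{24}{7}$ ($D{\left(Y \right)} = 4 + \frac{1}{7} \left(-4\right) = 4 - \frac{4}{7} = \frac{24}{7}$)
$g{\left(u,m \right)} = \frac{21}{10}$ ($g{\left(u,m \right)} = \frac{3}{-2 + \frac{24}{7}} = \frac{3}{\frac{10}{7}} = 3 \cdot \frac{7}{10} = \frac{21}{10}$)
$\left(n{\left(0,g{\left(5,5 \right)} \right)} + A{\left(-4 \right)}\right)^{2} = \left(\sqrt{0^{2} + \left(\frac{21}{10}\right)^{2}} - 4\right)^{2} = \left(\sqrt{0 + \frac{441}{100}} - 4\right)^{2} = \left(\sqrt{\frac{441}{100}} - 4\right)^{2} = \left(\frac{21}{10} - 4\right)^{2} = \left(- \frac{19}{10}\right)^{2} = \frac{361}{100}$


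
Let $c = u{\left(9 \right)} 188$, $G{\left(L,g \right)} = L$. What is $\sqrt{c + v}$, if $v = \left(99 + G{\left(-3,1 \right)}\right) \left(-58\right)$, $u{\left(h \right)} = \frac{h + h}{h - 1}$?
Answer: $7 i \sqrt{105} \approx 71.729 i$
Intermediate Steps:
$u{\left(h \right)} = \frac{2 h}{-1 + h}$
$v = -5568$ ($v = \left(99 - 3\right) \left(-58\right) = 96 \left(-58\right) = -5568$)
$c = 423$ ($c = 2 \cdot 9 \frac{1}{-1 + 9} \cdot 188 = 2 \cdot 9 \cdot \frac{1}{8} \cdot 188 = \frac{9}{4} \cdot 188 = 423$)
$\sqrt{c + v} = \sqrt{423 - 5568} = \sqrt{-5145} = 7 i \sqrt{105}$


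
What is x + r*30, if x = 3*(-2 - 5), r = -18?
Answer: -561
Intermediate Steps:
x = -21 (x = 3*(-7) = -21)
x + r*30 = -21 - 18*30 = -21 - 540 = -561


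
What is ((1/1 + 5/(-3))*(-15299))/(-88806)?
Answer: -15299/133209 ≈ -0.11485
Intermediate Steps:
((1/1 + 5/(-3))*(-15299))/(-88806) = ((1*1 + 5*(-1/3))*(-15299))*(-1/88806) = ((1 - 5/3)*(-15299))*(-1/88806) = -2/3*(-15299)*(-1/88806) = (30598/3)*(-1/88806) = -15299/133209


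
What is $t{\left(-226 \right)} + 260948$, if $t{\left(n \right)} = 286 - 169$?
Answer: $261065$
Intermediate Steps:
$t{\left(n \right)} = 117$
$t{\left(-226 \right)} + 260948 = 117 + 260948 = 261065$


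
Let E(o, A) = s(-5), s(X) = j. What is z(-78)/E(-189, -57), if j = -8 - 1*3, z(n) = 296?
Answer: -296/11 ≈ -26.909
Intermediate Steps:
j = -11 (j = -8 - 3 = -11)
s(X) = -11
E(o, A) = -11
z(-78)/E(-189, -57) = 296/(-11) = 296*(-1/11) = -296/11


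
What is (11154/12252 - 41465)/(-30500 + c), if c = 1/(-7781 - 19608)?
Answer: 2319017619019/1705814311042 ≈ 1.3595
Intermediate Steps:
c = -1/27389 (c = 1/(-27389) = -1/27389 ≈ -3.6511e-5)
(11154/12252 - 41465)/(-30500 + c) = (11154/12252 - 41465)/(-30500 - 1/27389) = (11154*(1/12252) - 41465)/(-835364501/27389) = (1859/2042 - 41465)*(-27389/835364501) = -84669671/2042*(-27389/835364501) = 2319017619019/1705814311042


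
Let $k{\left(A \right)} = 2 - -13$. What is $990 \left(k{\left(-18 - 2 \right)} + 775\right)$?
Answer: $782100$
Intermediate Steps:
$k{\left(A \right)} = 15$ ($k{\left(A \right)} = 2 + 13 = 15$)
$990 \left(k{\left(-18 - 2 \right)} + 775\right) = 990 \left(15 + 775\right) = 990 \cdot 790 = 782100$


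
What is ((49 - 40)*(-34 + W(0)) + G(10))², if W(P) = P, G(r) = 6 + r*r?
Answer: 40000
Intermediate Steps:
G(r) = 6 + r²
((49 - 40)*(-34 + W(0)) + G(10))² = ((49 - 40)*(-34 + 0) + (6 + 10²))² = (9*(-34) + (6 + 100))² = (-306 + 106)² = (-200)² = 40000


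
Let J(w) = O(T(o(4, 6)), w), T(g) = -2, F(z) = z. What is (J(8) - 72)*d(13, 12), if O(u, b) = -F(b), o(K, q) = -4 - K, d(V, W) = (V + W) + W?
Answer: -2960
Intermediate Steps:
d(V, W) = V + 2*W
O(u, b) = -b
J(w) = -w
(J(8) - 72)*d(13, 12) = (-1*8 - 72)*(13 + 2*12) = (-8 - 72)*(13 + 24) = -80*37 = -2960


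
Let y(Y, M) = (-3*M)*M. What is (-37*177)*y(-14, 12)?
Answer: 2829168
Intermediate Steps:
y(Y, M) = -3*M**2
(-37*177)*y(-14, 12) = (-37*177)*(-3*12**2) = -(-19647)*144 = -6549*(-432) = 2829168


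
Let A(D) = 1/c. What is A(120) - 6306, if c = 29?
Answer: -182873/29 ≈ -6306.0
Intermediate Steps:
A(D) = 1/29
A(120) - 6306 = 1/29 - 6306 = -182873/29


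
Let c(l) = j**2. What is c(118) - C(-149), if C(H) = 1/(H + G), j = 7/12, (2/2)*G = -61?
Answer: 1739/5040 ≈ 0.34504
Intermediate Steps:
G = -61
j = 7/12 (j = 7*(1/12) = 7/12 ≈ 0.58333)
C(H) = 1/(-61 + H) (C(H) = 1/(H - 61) = 1/(-61 + H))
c(l) = 49/144 (c(l) = (7/12)**2 = 49/144)
c(118) - C(-149) = 49/144 - 1/(-61 - 149) = 49/144 - 1/(-210) = 49/144 - 1*(-1/210) = 49/144 + 1/210 = 1739/5040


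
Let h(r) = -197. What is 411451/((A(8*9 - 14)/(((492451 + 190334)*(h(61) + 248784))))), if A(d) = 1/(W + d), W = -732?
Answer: -47069588714181465330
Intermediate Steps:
A(d) = 1/(-732 + d)
411451/((A(8*9 - 14)/(((492451 + 190334)*(h(61) + 248784))))) = 411451/((1/((-732 + (8*9 - 14))*(((492451 + 190334)*(-197 + 248784)))))) = 411451/((1/((-732 + (72 - 14))*((682785*248587))))) = 411451/((1/((-732 + 58)*169731474795))) = 411451/(((1/169731474795)/(-674))) = 411451/((-1/674*1/169731474795)) = 411451/(-1/114399014011830) = 411451*(-114399014011830) = -47069588714181465330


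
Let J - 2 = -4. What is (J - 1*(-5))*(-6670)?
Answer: -20010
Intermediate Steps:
J = -2 (J = 2 - 4 = -2)
(J - 1*(-5))*(-6670) = (-2 - 1*(-5))*(-6670) = (-2 + 5)*(-6670) = 3*(-6670) = -20010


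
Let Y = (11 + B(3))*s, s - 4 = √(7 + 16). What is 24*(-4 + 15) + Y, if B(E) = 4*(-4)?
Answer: 244 - 5*√23 ≈ 220.02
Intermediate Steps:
B(E) = -16
s = 4 + √23 (s = 4 + √(7 + 16) = 4 + √23 ≈ 8.7958)
Y = -20 - 5*√23 (Y = (11 - 16)*(4 + √23) = -5*(4 + √23) = -20 - 5*√23 ≈ -43.979)
24*(-4 + 15) + Y = 24*(-4 + 15) + (-20 - 5*√23) = 24*11 + (-20 - 5*√23) = 264 + (-20 - 5*√23) = 244 - 5*√23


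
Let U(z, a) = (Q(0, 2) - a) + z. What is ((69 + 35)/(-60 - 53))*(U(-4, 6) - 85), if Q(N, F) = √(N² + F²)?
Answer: 9672/113 ≈ 85.593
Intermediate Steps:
Q(N, F) = √(F² + N²)
U(z, a) = 2 + z - a (U(z, a) = (√(2² + 0²) - a) + z = (√(4 + 0) - a) + z = (√4 - a) + z = (2 - a) + z = 2 + z - a)
((69 + 35)/(-60 - 53))*(U(-4, 6) - 85) = ((69 + 35)/(-60 - 53))*((2 - 4 - 1*6) - 85) = (104/(-113))*((2 - 4 - 6) - 85) = (104*(-1/113))*(-8 - 85) = -104/113*(-93) = 9672/113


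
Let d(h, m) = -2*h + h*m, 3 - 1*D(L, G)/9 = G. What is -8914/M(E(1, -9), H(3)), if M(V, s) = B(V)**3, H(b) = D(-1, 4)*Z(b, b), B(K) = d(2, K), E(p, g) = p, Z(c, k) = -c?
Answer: 4457/4 ≈ 1114.3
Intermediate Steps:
D(L, G) = 27 - 9*G
B(K) = -4 + 2*K (B(K) = 2*(-2 + K) = -4 + 2*K)
H(b) = 9*b (H(b) = (27 - 9*4)*(-b) = (27 - 36)*(-b) = -(-9)*b = 9*b)
M(V, s) = (-4 + 2*V)**3
-8914/M(E(1, -9), H(3)) = -8914*1/(8*(-2 + 1)**3) = -8914/(8*(-1)**3) = -8914/(8*(-1)) = -8914/(-8) = -8914*(-1/8) = 4457/4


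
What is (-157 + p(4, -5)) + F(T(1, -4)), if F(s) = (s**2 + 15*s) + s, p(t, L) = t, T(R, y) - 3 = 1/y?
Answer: -1623/16 ≈ -101.44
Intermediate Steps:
T(R, y) = 3 + 1/y
F(s) = s**2 + 16*s
(-157 + p(4, -5)) + F(T(1, -4)) = (-157 + 4) + (3 + 1/(-4))*(16 + (3 + 1/(-4))) = -153 + (3 - 1/4)*(16 + (3 - 1/4)) = -153 + 11*(16 + 11/4)/4 = -153 + (11/4)*(75/4) = -153 + 825/16 = -1623/16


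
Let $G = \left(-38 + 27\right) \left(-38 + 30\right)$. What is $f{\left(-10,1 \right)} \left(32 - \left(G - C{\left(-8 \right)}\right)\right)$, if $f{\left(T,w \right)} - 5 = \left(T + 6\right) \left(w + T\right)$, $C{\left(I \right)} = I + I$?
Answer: $-2952$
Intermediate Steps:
$G = 88$ ($G = \left(-11\right) \left(-8\right) = 88$)
$C{\left(I \right)} = 2 I$
$f{\left(T,w \right)} = 5 + \left(6 + T\right) \left(T + w\right)$ ($f{\left(T,w \right)} = 5 + \left(T + 6\right) \left(w + T\right) = 5 + \left(6 + T\right) \left(T + w\right)$)
$f{\left(-10,1 \right)} \left(32 - \left(G - C{\left(-8 \right)}\right)\right) = \left(5 + \left(-10\right)^{2} + 6 \left(-10\right) + 6 \cdot 1 - 10\right) \left(32 + \left(2 \left(-8\right) - 88\right)\right) = \left(5 + 100 - 60 + 6 - 10\right) \left(32 - 104\right) = 41 \left(32 - 104\right) = 41 \left(-72\right) = -2952$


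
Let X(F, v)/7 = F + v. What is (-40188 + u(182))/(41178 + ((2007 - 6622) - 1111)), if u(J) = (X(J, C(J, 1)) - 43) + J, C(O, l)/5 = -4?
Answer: -38915/35452 ≈ -1.0977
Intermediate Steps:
C(O, l) = -20 (C(O, l) = 5*(-4) = -20)
X(F, v) = 7*F + 7*v (X(F, v) = 7*(F + v) = 7*F + 7*v)
u(J) = -183 + 8*J (u(J) = ((7*J + 7*(-20)) - 43) + J = ((7*J - 140) - 43) + J = ((-140 + 7*J) - 43) + J = (-183 + 7*J) + J = -183 + 8*J)
(-40188 + u(182))/(41178 + ((2007 - 6622) - 1111)) = (-40188 + (-183 + 8*182))/(41178 + ((2007 - 6622) - 1111)) = (-40188 + (-183 + 1456))/(41178 + (-4615 - 1111)) = (-40188 + 1273)/(41178 - 5726) = -38915/35452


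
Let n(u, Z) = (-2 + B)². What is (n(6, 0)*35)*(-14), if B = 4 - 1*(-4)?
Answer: -17640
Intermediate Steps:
B = 8 (B = 4 + 4 = 8)
n(u, Z) = 36 (n(u, Z) = (-2 + 8)² = 6² = 36)
(n(6, 0)*35)*(-14) = (36*35)*(-14) = 1260*(-14) = -17640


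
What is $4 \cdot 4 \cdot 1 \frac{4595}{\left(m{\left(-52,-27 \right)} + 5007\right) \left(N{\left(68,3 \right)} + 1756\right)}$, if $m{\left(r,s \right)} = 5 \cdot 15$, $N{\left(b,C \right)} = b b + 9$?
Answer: $\frac{36760}{16234449} \approx 0.0022643$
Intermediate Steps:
$N{\left(b,C \right)} = 9 + b^{2}$ ($N{\left(b,C \right)} = b^{2} + 9 = 9 + b^{2}$)
$m{\left(r,s \right)} = 75$
$4 \cdot 4 \cdot 1 \frac{4595}{\left(m{\left(-52,-27 \right)} + 5007\right) \left(N{\left(68,3 \right)} + 1756\right)} = 4 \cdot 4 \cdot 1 \frac{4595}{\left(75 + 5007\right) \left(\left(9 + 68^{2}\right) + 1756\right)} = 16 \cdot 1 \frac{4595}{5082 \left(\left(9 + 4624\right) + 1756\right)} = 16 \frac{4595}{5082 \left(4633 + 1756\right)} = 16 \frac{4595}{5082 \cdot 6389} = 16 \cdot \frac{4595}{32468898} = \frac{36760}{16234449}$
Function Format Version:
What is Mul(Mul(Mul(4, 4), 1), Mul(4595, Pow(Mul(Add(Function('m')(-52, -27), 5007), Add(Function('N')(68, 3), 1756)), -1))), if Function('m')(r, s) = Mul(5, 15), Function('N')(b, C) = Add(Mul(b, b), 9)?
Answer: Rational(36760, 16234449) ≈ 0.0022643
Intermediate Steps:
Function('N')(b, C) = Add(9, Pow(b, 2)) (Function('N')(b, C) = Add(Pow(b, 2), 9) = Add(9, Pow(b, 2)))
Function('m')(r, s) = 75
Mul(Mul(Mul(4, 4), 1), Mul(4595, Pow(Mul(Add(Function('m')(-52, -27), 5007), Add(Function('N')(68, 3), 1756)), -1))) = Mul(Mul(Mul(4, 4), 1), Mul(4595, Pow(Mul(Add(75, 5007), Add(Add(9, Pow(68, 2)), 1756)), -1))) = Mul(Mul(16, 1), Mul(4595, Pow(Mul(5082, Add(Add(9, 4624), 1756)), -1))) = Mul(16, Mul(4595, Pow(Mul(5082, Add(4633, 1756)), -1))) = Mul(16, Mul(4595, Pow(Mul(5082, 6389), -1))) = Mul(16, Mul(4595, Pow(32468898, -1))) = Mul(16, Mul(4595, Rational(1, 32468898))) = Mul(16, Rational(4595, 32468898)) = Rational(36760, 16234449)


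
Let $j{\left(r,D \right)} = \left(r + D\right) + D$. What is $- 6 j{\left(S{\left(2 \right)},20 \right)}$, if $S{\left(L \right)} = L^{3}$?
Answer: $-288$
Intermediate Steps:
$j{\left(r,D \right)} = r + 2 D$ ($j{\left(r,D \right)} = \left(D + r\right) + D = r + 2 D$)
$- 6 j{\left(S{\left(2 \right)},20 \right)} = - 6 \left(2^{3} + 2 \cdot 20\right) = - 6 \left(8 + 40\right) = \left(-6\right) 48 = -288$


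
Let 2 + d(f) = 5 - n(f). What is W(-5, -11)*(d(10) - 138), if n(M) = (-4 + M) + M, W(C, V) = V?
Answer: 1661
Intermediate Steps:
n(M) = -4 + 2*M
d(f) = 7 - 2*f (d(f) = -2 + (5 - (-4 + 2*f)) = -2 + (5 + (4 - 2*f)) = -2 + (9 - 2*f) = 7 - 2*f)
W(-5, -11)*(d(10) - 138) = -11*((7 - 2*10) - 138) = -11*((7 - 20) - 138) = -11*(-13 - 138) = -11*(-151) = 1661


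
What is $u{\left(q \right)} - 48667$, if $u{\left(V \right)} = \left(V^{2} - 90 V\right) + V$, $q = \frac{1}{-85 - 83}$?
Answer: $- \frac{1373562455}{28224} \approx -48667.0$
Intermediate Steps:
$q = - \frac{1}{168}$ ($q = \frac{1}{-168} = - \frac{1}{168} \approx -0.0059524$)
$u{\left(V \right)} = V^{2} - 89 V$
$u{\left(q \right)} - 48667 = - \frac{-89 - \frac{1}{168}}{168} - 48667 = \left(- \frac{1}{168}\right) \left(- \frac{14953}{168}\right) - 48667 = \frac{14953}{28224} - 48667 = - \frac{1373562455}{28224}$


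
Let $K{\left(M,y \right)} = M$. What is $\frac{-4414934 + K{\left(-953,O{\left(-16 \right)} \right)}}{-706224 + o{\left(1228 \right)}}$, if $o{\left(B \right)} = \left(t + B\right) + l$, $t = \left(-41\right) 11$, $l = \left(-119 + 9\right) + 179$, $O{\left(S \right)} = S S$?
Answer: $\frac{4415887}{705378} \approx 6.2603$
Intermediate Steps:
$O{\left(S \right)} = S^{2}$
$l = 69$ ($l = -110 + 179 = 69$)
$t = -451$
$o{\left(B \right)} = -382 + B$ ($o{\left(B \right)} = \left(-451 + B\right) + 69 = -382 + B$)
$\frac{-4414934 + K{\left(-953,O{\left(-16 \right)} \right)}}{-706224 + o{\left(1228 \right)}} = \frac{-4414934 - 953}{-706224 + \left(-382 + 1228\right)} = - \frac{4415887}{-706224 + 846} = - \frac{4415887}{-705378} = \left(-4415887\right) \left(- \frac{1}{705378}\right) = \frac{4415887}{705378}$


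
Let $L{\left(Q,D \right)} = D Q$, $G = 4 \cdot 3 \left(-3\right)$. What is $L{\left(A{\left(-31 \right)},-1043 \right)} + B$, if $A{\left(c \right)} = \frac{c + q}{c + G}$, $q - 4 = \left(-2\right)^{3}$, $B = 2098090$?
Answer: $\frac{140535525}{67} \approx 2.0975 \cdot 10^{6}$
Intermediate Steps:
$q = -4$ ($q = 4 + \left(-2\right)^{3} = 4 - 8 = -4$)
$G = -36$ ($G = 12 \left(-3\right) = -36$)
$A{\left(c \right)} = \frac{-4 + c}{-36 + c}$ ($A{\left(c \right)} = \frac{c - 4}{c - 36} = \frac{-4 + c}{-36 + c}$)
$L{\left(A{\left(-31 \right)},-1043 \right)} + B = - 1043 \frac{-4 - 31}{-36 - 31} + 2098090 = - 1043 \frac{1}{-67} \left(-35\right) + 2098090 = - 1043 \left(\left(- \frac{1}{67}\right) \left(-35\right)\right) + 2098090 = \left(-1043\right) \frac{35}{67} + 2098090 = - \frac{36505}{67} + 2098090 = \frac{140535525}{67}$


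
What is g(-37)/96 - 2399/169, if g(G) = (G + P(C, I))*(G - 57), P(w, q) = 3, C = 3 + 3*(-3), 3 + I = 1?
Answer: 77455/4056 ≈ 19.096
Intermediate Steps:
I = -2 (I = -3 + 1 = -2)
C = -6 (C = 3 - 9 = -6)
g(G) = (-57 + G)*(3 + G) (g(G) = (G + 3)*(G - 57) = (3 + G)*(-57 + G) = (-57 + G)*(3 + G))
g(-37)/96 - 2399/169 = (-171 + (-37)**2 - 54*(-37))/96 - 2399/169 = (-171 + 1369 + 1998)*(1/96) - 2399*1/169 = 3196*(1/96) - 2399/169 = 799/24 - 2399/169 = 77455/4056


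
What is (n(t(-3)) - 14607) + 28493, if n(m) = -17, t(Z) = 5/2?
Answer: 13869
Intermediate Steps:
t(Z) = 5/2 (t(Z) = 5*(½) = 5/2)
(n(t(-3)) - 14607) + 28493 = (-17 - 14607) + 28493 = -14624 + 28493 = 13869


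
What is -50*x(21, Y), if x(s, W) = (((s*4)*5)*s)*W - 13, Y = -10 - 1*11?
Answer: 9261650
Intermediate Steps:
Y = -21 (Y = -10 - 11 = -21)
x(s, W) = -13 + 20*W*s**2 (x(s, W) = (((4*s)*5)*s)*W - 13 = ((20*s)*s)*W - 13 = (20*s**2)*W - 13 = 20*W*s**2 - 13 = -13 + 20*W*s**2)
-50*x(21, Y) = -50*(-13 + 20*(-21)*21**2) = -50*(-13 + 20*(-21)*441) = -50*(-13 - 185220) = -50*(-185233) = 9261650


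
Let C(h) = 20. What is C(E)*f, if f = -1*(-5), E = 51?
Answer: 100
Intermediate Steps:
f = 5
C(E)*f = 20*5 = 100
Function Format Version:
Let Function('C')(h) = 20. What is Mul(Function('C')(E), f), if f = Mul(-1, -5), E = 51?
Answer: 100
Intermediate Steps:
f = 5
Mul(Function('C')(E), f) = Mul(20, 5) = 100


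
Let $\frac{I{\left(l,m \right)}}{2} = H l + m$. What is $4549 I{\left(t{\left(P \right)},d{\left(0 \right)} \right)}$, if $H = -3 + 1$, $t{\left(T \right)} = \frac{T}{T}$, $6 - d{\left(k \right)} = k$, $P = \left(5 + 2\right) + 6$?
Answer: $36392$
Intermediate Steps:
$P = 13$ ($P = 7 + 6 = 13$)
$d{\left(k \right)} = 6 - k$
$t{\left(T \right)} = 1$
$H = -2$
$I{\left(l,m \right)} = - 4 l + 2 m$ ($I{\left(l,m \right)} = 2 \left(- 2 l + m\right) = 2 \left(m - 2 l\right) = - 4 l + 2 m$)
$4549 I{\left(t{\left(P \right)},d{\left(0 \right)} \right)} = 4549 \left(\left(-4\right) 1 + 2 \left(6 - 0\right)\right) = 4549 \left(-4 + 2 \left(6 + 0\right)\right) = 4549 \left(-4 + 2 \cdot 6\right) = 4549 \left(-4 + 12\right) = 4549 \cdot 8 = 36392$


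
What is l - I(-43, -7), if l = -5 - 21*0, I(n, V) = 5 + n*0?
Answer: -10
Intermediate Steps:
I(n, V) = 5 (I(n, V) = 5 + 0 = 5)
l = -5 (l = -5 + 0 = -5)
l - I(-43, -7) = -5 - 1*5 = -5 - 5 = -10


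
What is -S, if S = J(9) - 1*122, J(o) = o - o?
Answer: 122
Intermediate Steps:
J(o) = 0
S = -122 (S = 0 - 1*122 = 0 - 122 = -122)
-S = -1*(-122) = 122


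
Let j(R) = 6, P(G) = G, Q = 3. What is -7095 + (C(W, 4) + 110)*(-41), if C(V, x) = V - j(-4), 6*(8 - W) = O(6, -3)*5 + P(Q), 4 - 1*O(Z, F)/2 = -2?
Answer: -22513/2 ≈ -11257.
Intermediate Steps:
O(Z, F) = 12 (O(Z, F) = 8 - 2*(-2) = 8 + 4 = 12)
W = -5/2 (W = 8 - (12*5 + 3)/6 = 8 - (60 + 3)/6 = 8 - 1/6*63 = 8 - 21/2 = -5/2 ≈ -2.5000)
C(V, x) = -6 + V (C(V, x) = V - 1*6 = V - 6 = -6 + V)
-7095 + (C(W, 4) + 110)*(-41) = -7095 + ((-6 - 5/2) + 110)*(-41) = -7095 + (-17/2 + 110)*(-41) = -7095 + (203/2)*(-41) = -7095 - 8323/2 = -22513/2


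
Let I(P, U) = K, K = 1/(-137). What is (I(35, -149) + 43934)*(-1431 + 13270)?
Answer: 71258431923/137 ≈ 5.2013e+8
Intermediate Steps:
K = -1/137 ≈ -0.0072993
I(P, U) = -1/137
(I(35, -149) + 43934)*(-1431 + 13270) = (-1/137 + 43934)*(-1431 + 13270) = (6018957/137)*11839 = 71258431923/137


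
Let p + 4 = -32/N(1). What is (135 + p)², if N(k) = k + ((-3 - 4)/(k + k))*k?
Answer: 516961/25 ≈ 20678.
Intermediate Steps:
N(k) = -7/2 + k (N(k) = k + (-7*1/(2*k))*k = k + (-7/(2*k))*k = k - 7/2 = -7/2 + k)
p = 44/5 (p = -4 - 32/(-7/2 + 1) = -4 - 32/(-5/2) = -4 - 32*(-⅖) = -4 + 64/5 = 44/5 ≈ 8.8000)
(135 + p)² = (135 + 44/5)² = (719/5)² = 516961/25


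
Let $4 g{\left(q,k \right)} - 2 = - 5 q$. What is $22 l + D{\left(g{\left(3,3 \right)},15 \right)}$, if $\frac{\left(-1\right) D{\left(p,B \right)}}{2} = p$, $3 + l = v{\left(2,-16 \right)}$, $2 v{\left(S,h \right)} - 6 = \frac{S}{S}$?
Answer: $\frac{35}{2} \approx 17.5$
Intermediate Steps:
$v{\left(S,h \right)} = \frac{7}{2}$ ($v{\left(S,h \right)} = 3 + \frac{S \frac{1}{S}}{2} = 3 + \frac{1}{2} \cdot 1 = 3 + \frac{1}{2} = \frac{7}{2}$)
$g{\left(q,k \right)} = \frac{1}{2} - \frac{5 q}{4}$ ($g{\left(q,k \right)} = \frac{1}{2} + \frac{\left(-5\right) q}{4} = \frac{1}{2} - \frac{5 q}{4}$)
$l = \frac{1}{2}$ ($l = -3 + \frac{7}{2} = \frac{1}{2} \approx 0.5$)
$D{\left(p,B \right)} = - 2 p$
$22 l + D{\left(g{\left(3,3 \right)},15 \right)} = 22 \cdot \frac{1}{2} - 2 \left(\frac{1}{2} - \frac{15}{4}\right) = 11 - 2 \left(\frac{1}{2} - \frac{15}{4}\right) = 11 - - \frac{13}{2} = 11 + \frac{13}{2} = \frac{35}{2}$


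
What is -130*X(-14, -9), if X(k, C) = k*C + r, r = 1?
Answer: -16510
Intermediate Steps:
X(k, C) = 1 + C*k (X(k, C) = k*C + 1 = C*k + 1 = 1 + C*k)
-130*X(-14, -9) = -130*(1 - 9*(-14)) = -130*(1 + 126) = -130*127 = -16510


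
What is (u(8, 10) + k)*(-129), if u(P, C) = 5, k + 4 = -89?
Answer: 11352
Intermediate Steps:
k = -93 (k = -4 - 89 = -93)
(u(8, 10) + k)*(-129) = (5 - 93)*(-129) = -88*(-129) = 11352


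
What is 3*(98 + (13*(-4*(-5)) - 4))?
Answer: 1062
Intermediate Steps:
3*(98 + (13*(-4*(-5)) - 4)) = 3*(98 + (13*20 - 4)) = 3*(98 + (260 - 4)) = 3*(98 + 256) = 3*354 = 1062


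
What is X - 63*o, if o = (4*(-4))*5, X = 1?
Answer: 5041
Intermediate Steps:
o = -80 (o = -16*5 = -80)
X - 63*o = 1 - 63*(-80) = 1 + 5040 = 5041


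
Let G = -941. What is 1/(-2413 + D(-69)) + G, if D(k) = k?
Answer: -2335563/2482 ≈ -941.00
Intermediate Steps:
1/(-2413 + D(-69)) + G = 1/(-2413 - 69) - 941 = 1/(-2482) - 941 = -1/2482 - 941 = -2335563/2482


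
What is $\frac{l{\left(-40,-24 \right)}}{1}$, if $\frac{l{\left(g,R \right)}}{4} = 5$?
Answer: $20$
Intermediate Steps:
$l{\left(g,R \right)} = 20$ ($l{\left(g,R \right)} = 4 \cdot 5 = 20$)
$\frac{l{\left(-40,-24 \right)}}{1} = \frac{20}{1} = 20 \cdot 1 = 20$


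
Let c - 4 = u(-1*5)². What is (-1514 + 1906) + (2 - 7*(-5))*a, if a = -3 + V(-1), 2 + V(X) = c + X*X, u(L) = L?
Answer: 1317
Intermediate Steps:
c = 29 (c = 4 + (-1*5)² = 4 + (-5)² = 4 + 25 = 29)
V(X) = 27 + X² (V(X) = -2 + (29 + X*X) = -2 + (29 + X²) = 27 + X²)
a = 25 (a = -3 + (27 + (-1)²) = -3 + (27 + 1) = -3 + 28 = 25)
(-1514 + 1906) + (2 - 7*(-5))*a = (-1514 + 1906) + (2 - 7*(-5))*25 = 392 + (2 + 35)*25 = 392 + 37*25 = 392 + 925 = 1317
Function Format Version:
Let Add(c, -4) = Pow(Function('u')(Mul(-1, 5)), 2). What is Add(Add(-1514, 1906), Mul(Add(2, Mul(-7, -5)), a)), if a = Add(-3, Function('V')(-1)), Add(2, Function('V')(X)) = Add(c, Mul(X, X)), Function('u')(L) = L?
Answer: 1317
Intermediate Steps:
c = 29 (c = Add(4, Pow(Mul(-1, 5), 2)) = Add(4, Pow(-5, 2)) = Add(4, 25) = 29)
Function('V')(X) = Add(27, Pow(X, 2)) (Function('V')(X) = Add(-2, Add(29, Mul(X, X))) = Add(-2, Add(29, Pow(X, 2))) = Add(27, Pow(X, 2)))
a = 25 (a = Add(-3, Add(27, Pow(-1, 2))) = Add(-3, Add(27, 1)) = Add(-3, 28) = 25)
Add(Add(-1514, 1906), Mul(Add(2, Mul(-7, -5)), a)) = Add(Add(-1514, 1906), Mul(Add(2, Mul(-7, -5)), 25)) = Add(392, Mul(Add(2, 35), 25)) = Add(392, Mul(37, 25)) = Add(392, 925) = 1317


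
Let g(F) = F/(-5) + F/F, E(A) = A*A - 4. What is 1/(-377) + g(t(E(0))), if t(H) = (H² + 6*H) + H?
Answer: 6404/1885 ≈ 3.3973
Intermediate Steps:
E(A) = -4 + A² (E(A) = A² - 4 = -4 + A²)
t(H) = H² + 7*H
g(F) = 1 - F/5 (g(F) = F*(-⅕) + 1 = -F/5 + 1 = 1 - F/5)
1/(-377) + g(t(E(0))) = 1/(-377) + (1 - (-4 + 0²)*(7 + (-4 + 0²))/5) = -1/377 + (1 - (-4 + 0)*(7 + (-4 + 0))/5) = -1/377 + (1 - (-4)*(7 - 4)/5) = -1/377 + (1 - (-4)*3/5) = -1/377 + (1 - ⅕*(-12)) = -1/377 + (1 + 12/5) = -1/377 + 17/5 = 6404/1885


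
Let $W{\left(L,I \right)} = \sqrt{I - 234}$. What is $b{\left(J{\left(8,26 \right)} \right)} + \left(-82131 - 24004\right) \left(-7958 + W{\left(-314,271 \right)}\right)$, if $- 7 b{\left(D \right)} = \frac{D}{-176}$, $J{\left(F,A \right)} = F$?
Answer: $\frac{130071838821}{154} - 106135 \sqrt{37} \approx 8.4398 \cdot 10^{8}$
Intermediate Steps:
$W{\left(L,I \right)} = \sqrt{-234 + I}$
$b{\left(D \right)} = \frac{D}{1232}$ ($b{\left(D \right)} = - \frac{D \frac{1}{-176}}{7} = - \frac{D \left(- \frac{1}{176}\right)}{7} = - \frac{\left(- \frac{1}{176}\right) D}{7} = \frac{D}{1232}$)
$b{\left(J{\left(8,26 \right)} \right)} + \left(-82131 - 24004\right) \left(-7958 + W{\left(-314,271 \right)}\right) = \frac{1}{1232} \cdot 8 + \left(-82131 - 24004\right) \left(-7958 + \sqrt{-234 + 271}\right) = \frac{1}{154} - 106135 \left(-7958 + \sqrt{37}\right) = \frac{1}{154} + \left(844622330 - 106135 \sqrt{37}\right) = \frac{130071838821}{154} - 106135 \sqrt{37}$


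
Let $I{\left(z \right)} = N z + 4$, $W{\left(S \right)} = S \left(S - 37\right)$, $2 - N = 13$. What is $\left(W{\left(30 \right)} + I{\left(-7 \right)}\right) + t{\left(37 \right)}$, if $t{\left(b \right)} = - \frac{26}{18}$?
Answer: $- \frac{1174}{9} \approx -130.44$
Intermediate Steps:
$N = -11$ ($N = 2 - 13 = -11$)
$t{\left(b \right)} = - \frac{13}{9}$ ($t{\left(b \right)} = \left(-26\right) \frac{1}{18} = - \frac{13}{9}$)
$W{\left(S \right)} = S \left(-37 + S\right)$
$I{\left(z \right)} = 4 - 11 z$ ($I{\left(z \right)} = - 11 z + 4 = 4 - 11 z$)
$\left(W{\left(30 \right)} + I{\left(-7 \right)}\right) + t{\left(37 \right)} = \left(30 \left(-37 + 30\right) + \left(4 - -77\right)\right) - \frac{13}{9} = \left(30 \left(-7\right) + \left(4 + 77\right)\right) - \frac{13}{9} = \left(-210 + 81\right) - \frac{13}{9} = -129 - \frac{13}{9} = - \frac{1174}{9}$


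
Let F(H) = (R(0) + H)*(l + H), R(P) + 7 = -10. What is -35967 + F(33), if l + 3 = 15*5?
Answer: -34287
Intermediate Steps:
R(P) = -17 (R(P) = -7 - 10 = -17)
l = 72 (l = -3 + 15*5 = -3 + 75 = 72)
F(H) = (-17 + H)*(72 + H)
-35967 + F(33) = -35967 + (-1224 + 33² + 55*33) = -35967 + (-1224 + 1089 + 1815) = -35967 + 1680 = -34287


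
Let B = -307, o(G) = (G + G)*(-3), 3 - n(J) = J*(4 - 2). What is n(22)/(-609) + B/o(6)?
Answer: 62813/7308 ≈ 8.5951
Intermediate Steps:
n(J) = 3 - 2*J (n(J) = 3 - J*(4 - 2) = 3 - J*2 = 3 - 2*J)
o(G) = -6*G (o(G) = (2*G)*(-3) = -6*G)
n(22)/(-609) + B/o(6) = (3 - 2*22)/(-609) - 307/((-6*6)) = (3 - 44)*(-1/609) - 307/(-36) = -41*(-1/609) - 307*(-1/36) = 41/609 + 307/36 = 62813/7308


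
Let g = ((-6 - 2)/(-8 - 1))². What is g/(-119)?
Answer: -64/9639 ≈ -0.0066397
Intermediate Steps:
g = 64/81 (g = (-8/(-9))² = (-8*(-⅑))² = (8/9)² = 64/81 ≈ 0.79012)
g/(-119) = (64/81)/(-119) = (64/81)*(-1/119) = -64/9639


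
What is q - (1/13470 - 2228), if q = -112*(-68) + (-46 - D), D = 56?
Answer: 131224739/13470 ≈ 9742.0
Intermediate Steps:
q = 7514 (q = -112*(-68) + (-46 - 1*56) = 7616 + (-46 - 56) = 7616 - 102 = 7514)
q - (1/13470 - 2228) = 7514 - (1/13470 - 2228) = 7514 - 1*(-30011159/13470) = 7514 + 30011159/13470 = 131224739/13470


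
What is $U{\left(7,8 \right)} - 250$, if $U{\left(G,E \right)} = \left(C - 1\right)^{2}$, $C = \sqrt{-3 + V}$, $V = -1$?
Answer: $-253 - 4 i \approx -253.0 - 4.0 i$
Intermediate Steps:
$C = 2 i$ ($C = \sqrt{-3 - 1} = \sqrt{-4} = 2 i \approx 2.0 i$)
$U{\left(G,E \right)} = \left(-1 + 2 i\right)^{2}$ ($U{\left(G,E \right)} = \left(2 i - 1\right)^{2} = \left(-1 + 2 i\right)^{2}$)
$U{\left(7,8 \right)} - 250 = \left(1 - 2 i\right)^{2} - 250 = -250 + \left(1 - 2 i\right)^{2}$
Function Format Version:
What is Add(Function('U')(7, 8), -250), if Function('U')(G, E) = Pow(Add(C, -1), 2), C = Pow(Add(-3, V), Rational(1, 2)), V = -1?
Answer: Add(-253, Mul(-4, I)) ≈ Add(-253.00, Mul(-4.0000, I))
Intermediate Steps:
C = Mul(2, I) (C = Pow(Add(-3, -1), Rational(1, 2)) = Pow(-4, Rational(1, 2)) = Mul(2, I) ≈ Mul(2.0000, I))
Function('U')(G, E) = Pow(Add(-1, Mul(2, I)), 2) (Function('U')(G, E) = Pow(Add(Mul(2, I), -1), 2) = Pow(Add(-1, Mul(2, I)), 2))
Add(Function('U')(7, 8), -250) = Add(Pow(Add(1, Mul(-2, I)), 2), -250) = Add(-250, Pow(Add(1, Mul(-2, I)), 2))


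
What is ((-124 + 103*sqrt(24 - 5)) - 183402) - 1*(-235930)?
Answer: 52404 + 103*sqrt(19) ≈ 52853.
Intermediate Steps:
((-124 + 103*sqrt(24 - 5)) - 183402) - 1*(-235930) = ((-124 + 103*sqrt(19)) - 183402) + 235930 = (-183526 + 103*sqrt(19)) + 235930 = 52404 + 103*sqrt(19)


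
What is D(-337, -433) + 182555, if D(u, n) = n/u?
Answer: 61521468/337 ≈ 1.8256e+5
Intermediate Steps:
D(-337, -433) + 182555 = -433/(-337) + 182555 = -433*(-1/337) + 182555 = 433/337 + 182555 = 61521468/337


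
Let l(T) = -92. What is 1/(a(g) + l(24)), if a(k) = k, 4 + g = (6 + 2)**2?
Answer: -1/32 ≈ -0.031250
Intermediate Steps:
g = 60 (g = -4 + (6 + 2)**2 = -4 + 8**2 = -4 + 64 = 60)
1/(a(g) + l(24)) = 1/(60 - 92) = 1/(-32) = -1/32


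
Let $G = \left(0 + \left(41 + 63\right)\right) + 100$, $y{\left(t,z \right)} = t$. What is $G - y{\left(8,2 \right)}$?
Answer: $196$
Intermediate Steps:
$G = 204$ ($G = \left(0 + 104\right) + 100 = 104 + 100 = 204$)
$G - y{\left(8,2 \right)} = 204 - 8 = 196$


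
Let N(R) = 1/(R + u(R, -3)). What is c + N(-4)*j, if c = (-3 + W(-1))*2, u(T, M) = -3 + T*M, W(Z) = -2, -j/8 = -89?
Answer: 662/5 ≈ 132.40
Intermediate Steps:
j = 712 (j = -8*(-89) = 712)
u(T, M) = -3 + M*T
c = -10 (c = (-3 - 2)*2 = -5*2 = -10)
N(R) = 1/(-3 - 2*R) (N(R) = 1/(R + (-3 - 3*R)) = 1/(-3 - 2*R))
c + N(-4)*j = -10 - 1/(3 + 2*(-4))*712 = -10 - 1/(3 - 8)*712 = -10 - 1/(-5)*712 = -10 - 1*(-1/5)*712 = -10 + (1/5)*712 = -10 + 712/5 = 662/5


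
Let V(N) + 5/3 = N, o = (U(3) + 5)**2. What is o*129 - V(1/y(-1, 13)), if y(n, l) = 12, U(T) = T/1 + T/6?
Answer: 55931/6 ≈ 9321.8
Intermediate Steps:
U(T) = 7*T/6 (U(T) = T*1 + T*(1/6) = T + T/6 = 7*T/6)
o = 289/4 (o = ((7/6)*3 + 5)**2 = (7/2 + 5)**2 = (17/2)**2 = 289/4 ≈ 72.250)
V(N) = -5/3 + N
o*129 - V(1/y(-1, 13)) = (289/4)*129 - (-5/3 + 1/12) = 37281/4 - (-5/3 + 1/12) = 37281/4 - 1*(-19/12) = 37281/4 + 19/12 = 55931/6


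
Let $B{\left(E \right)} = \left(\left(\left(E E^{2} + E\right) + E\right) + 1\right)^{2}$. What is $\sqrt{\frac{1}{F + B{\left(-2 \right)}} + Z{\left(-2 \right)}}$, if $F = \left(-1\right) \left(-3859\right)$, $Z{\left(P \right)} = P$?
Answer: $\frac{i \sqrt{7919205}}{1990} \approx 1.4141 i$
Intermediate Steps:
$B{\left(E \right)} = \left(1 + E^{3} + 2 E\right)^{2}$ ($B{\left(E \right)} = \left(\left(\left(E^{3} + E\right) + E\right) + 1\right)^{2} = \left(\left(\left(E + E^{3}\right) + E\right) + 1\right)^{2} = \left(\left(E^{3} + 2 E\right) + 1\right)^{2} = \left(1 + E^{3} + 2 E\right)^{2}$)
$F = 3859$
$\sqrt{\frac{1}{F + B{\left(-2 \right)}} + Z{\left(-2 \right)}} = \sqrt{\frac{1}{3859 + \left(1 + \left(-2\right)^{3} + 2 \left(-2\right)\right)^{2}} - 2} = \sqrt{\frac{1}{3859 + \left(1 - 8 - 4\right)^{2}} - 2} = \sqrt{\frac{1}{3859 + \left(-11\right)^{2}} - 2} = \sqrt{\frac{1}{3859 + 121} - 2} = \sqrt{\frac{1}{3980} - 2} = \sqrt{- \frac{7959}{3980}} = \frac{i \sqrt{7919205}}{1990}$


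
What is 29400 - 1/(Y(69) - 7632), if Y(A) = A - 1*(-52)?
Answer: 220823401/7511 ≈ 29400.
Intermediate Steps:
Y(A) = 52 + A (Y(A) = A + 52 = 52 + A)
29400 - 1/(Y(69) - 7632) = 29400 - 1/((52 + 69) - 7632) = 29400 - 1/(121 - 7632) = 29400 - 1/(-7511) = 29400 - 1*(-1/7511) = 29400 + 1/7511 = 220823401/7511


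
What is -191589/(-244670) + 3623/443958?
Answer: 21485977168/27155800965 ≈ 0.79121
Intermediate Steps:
-191589/(-244670) + 3623/443958 = -191589*(-1/244670) + 3623*(1/443958) = 191589/244670 + 3623/443958 = 21485977168/27155800965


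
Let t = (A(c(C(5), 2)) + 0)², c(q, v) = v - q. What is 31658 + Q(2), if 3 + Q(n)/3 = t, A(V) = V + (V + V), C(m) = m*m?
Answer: 45932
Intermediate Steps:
C(m) = m²
A(V) = 3*V (A(V) = V + 2*V = 3*V)
t = 4761 (t = (3*(2 - 1*5²) + 0)² = (3*(2 - 1*25) + 0)² = (3*(2 - 25) + 0)² = (3*(-23) + 0)² = (-69 + 0)² = (-69)² = 4761)
Q(n) = 14274 (Q(n) = -9 + 3*4761 = -9 + 14283 = 14274)
31658 + Q(2) = 31658 + 14274 = 45932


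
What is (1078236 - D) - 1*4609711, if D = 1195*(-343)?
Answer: -3121590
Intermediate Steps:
D = -409885
(1078236 - D) - 1*4609711 = (1078236 - 1*(-409885)) - 1*4609711 = (1078236 + 409885) - 4609711 = 1488121 - 4609711 = -3121590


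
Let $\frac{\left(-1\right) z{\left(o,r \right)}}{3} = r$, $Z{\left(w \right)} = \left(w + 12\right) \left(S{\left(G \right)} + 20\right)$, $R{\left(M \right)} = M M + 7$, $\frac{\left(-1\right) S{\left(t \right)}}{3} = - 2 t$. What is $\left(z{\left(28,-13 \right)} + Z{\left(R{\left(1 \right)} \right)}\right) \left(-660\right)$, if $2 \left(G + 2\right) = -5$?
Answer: $66660$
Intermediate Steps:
$G = - \frac{9}{2}$ ($G = -2 + \frac{1}{2} \left(-5\right) = -2 - \frac{5}{2} = - \frac{9}{2} \approx -4.5$)
$S{\left(t \right)} = 6 t$ ($S{\left(t \right)} = - 3 \left(- 2 t\right) = 6 t$)
$R{\left(M \right)} = 7 + M^{2}$ ($R{\left(M \right)} = M^{2} + 7 = 7 + M^{2}$)
$Z{\left(w \right)} = -84 - 7 w$ ($Z{\left(w \right)} = \left(w + 12\right) \left(6 \left(- \frac{9}{2}\right) + 20\right) = \left(12 + w\right) \left(-27 + 20\right) = \left(12 + w\right) \left(-7\right) = -84 - 7 w$)
$z{\left(o,r \right)} = - 3 r$
$\left(z{\left(28,-13 \right)} + Z{\left(R{\left(1 \right)} \right)}\right) \left(-660\right) = \left(\left(-3\right) \left(-13\right) - \left(84 + 7 \left(7 + 1^{2}\right)\right)\right) \left(-660\right) = \left(39 - \left(84 + 7 \left(7 + 1\right)\right)\right) \left(-660\right) = \left(39 - 140\right) \left(-660\right) = \left(-101\right) \left(-660\right) = 66660$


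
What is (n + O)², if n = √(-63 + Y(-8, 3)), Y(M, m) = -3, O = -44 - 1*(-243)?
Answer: (199 + I*√66)² ≈ 39535.0 + 3233.4*I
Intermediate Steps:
O = 199 (O = -44 + 243 = 199)
n = I*√66 (n = √(-63 - 3) = √(-66) = I*√66 ≈ 8.124*I)
(n + O)² = (I*√66 + 199)² = (199 + I*√66)²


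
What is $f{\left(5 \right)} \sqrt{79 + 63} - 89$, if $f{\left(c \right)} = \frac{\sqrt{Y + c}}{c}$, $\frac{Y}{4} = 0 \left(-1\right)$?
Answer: $-89 + \frac{\sqrt{710}}{5} \approx -83.671$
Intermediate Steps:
$Y = 0$ ($Y = 4 \cdot 0 \left(-1\right) = 4 \cdot 0 = 0$)
$f{\left(c \right)} = \frac{1}{\sqrt{c}}$ ($f{\left(c \right)} = \frac{\sqrt{0 + c}}{c} = \frac{\sqrt{c}}{c} = \frac{1}{\sqrt{c}}$)
$f{\left(5 \right)} \sqrt{79 + 63} - 89 = \frac{\sqrt{79 + 63}}{\sqrt{5}} - 89 = \frac{\sqrt{5}}{5} \sqrt{142} - 89 = \frac{\sqrt{710}}{5} - 89 = -89 + \frac{\sqrt{710}}{5}$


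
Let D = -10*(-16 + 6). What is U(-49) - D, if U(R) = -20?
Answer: -120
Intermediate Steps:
D = 100 (D = -10*(-10) = 100)
U(-49) - D = -20 - 1*100 = -20 - 100 = -120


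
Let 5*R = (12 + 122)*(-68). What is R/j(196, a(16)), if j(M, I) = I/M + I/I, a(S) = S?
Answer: -446488/265 ≈ -1684.9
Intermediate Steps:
j(M, I) = 1 + I/M (j(M, I) = I/M + 1 = 1 + I/M)
R = -9112/5 (R = ((12 + 122)*(-68))/5 = (134*(-68))/5 = (⅕)*(-9112) = -9112/5 ≈ -1822.4)
R/j(196, a(16)) = -9112*196/(16 + 196)/5 = -9112/(5*((1/196)*212)) = -9112/(5*53/49) = -9112/5*49/53 = -446488/265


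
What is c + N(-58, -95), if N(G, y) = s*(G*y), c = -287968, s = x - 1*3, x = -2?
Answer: -315518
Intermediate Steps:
s = -5 (s = -2 - 1*3 = -2 - 3 = -5)
N(G, y) = -5*G*y
c + N(-58, -95) = -287968 - 5*(-58)*(-95) = -287968 - 27550 = -315518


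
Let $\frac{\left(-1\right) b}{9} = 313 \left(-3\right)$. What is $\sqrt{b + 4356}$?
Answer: $3 \sqrt{1423} \approx 113.17$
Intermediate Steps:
$b = 8451$ ($b = - 9 \cdot 313 \left(-3\right) = \left(-9\right) \left(-939\right) = 8451$)
$\sqrt{b + 4356} = \sqrt{8451 + 4356} = \sqrt{12807} = 3 \sqrt{1423}$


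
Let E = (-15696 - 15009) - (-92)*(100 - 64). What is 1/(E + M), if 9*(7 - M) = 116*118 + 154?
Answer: -1/28924 ≈ -3.4573e-5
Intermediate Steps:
M = -1531 (M = 7 - (116*118 + 154)/9 = 7 - (13688 + 154)/9 = 7 - ⅑*13842 = 7 - 1538 = -1531)
E = -27393 (E = -30705 - (-92)*36 = -30705 - 1*(-3312) = -30705 + 3312 = -27393)
1/(E + M) = 1/(-27393 - 1531) = 1/(-28924) = -1/28924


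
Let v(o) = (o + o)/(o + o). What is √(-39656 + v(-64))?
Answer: I*√39655 ≈ 199.14*I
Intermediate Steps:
v(o) = 1 (v(o) = (2*o)/((2*o)) = (2*o)*(1/(2*o)) = 1)
√(-39656 + v(-64)) = √(-39656 + 1) = √(-39655) = I*√39655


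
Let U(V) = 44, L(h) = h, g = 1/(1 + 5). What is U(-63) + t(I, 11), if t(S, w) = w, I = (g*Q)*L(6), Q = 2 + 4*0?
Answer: 55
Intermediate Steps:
Q = 2 (Q = 2 + 0 = 2)
g = ⅙ (g = 1/6 = ⅙ ≈ 0.16667)
I = 2 (I = ((⅙)*2)*6 = (⅓)*6 = 2)
U(-63) + t(I, 11) = 44 + 11 = 55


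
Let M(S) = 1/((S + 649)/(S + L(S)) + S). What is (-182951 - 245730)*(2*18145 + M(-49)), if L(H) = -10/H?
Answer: -759997644828213/48853 ≈ -1.5557e+10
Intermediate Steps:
M(S) = 1/(S + (649 + S)/(S - 10/S)) (M(S) = 1/((S + 649)/(S - 10/S) + S) = 1/((649 + S)/(S - 10/S) + S) = 1/(S + (649 + S)/(S - 10/S)))
(-182951 - 245730)*(2*18145 + M(-49)) = (-182951 - 245730)*(2*18145 + (-10 + (-49)**2)/((-49)*(639 - 49 + (-49)**2))) = -428681*(36290 - (-10 + 2401)/(49*(639 - 49 + 2401))) = -428681*(36290 - 1/49*2391/2991) = -428681*(36290 - 1/49*1/2991*2391) = -428681*(36290 - 797/48853) = -428681*1772874573/48853 = -759997644828213/48853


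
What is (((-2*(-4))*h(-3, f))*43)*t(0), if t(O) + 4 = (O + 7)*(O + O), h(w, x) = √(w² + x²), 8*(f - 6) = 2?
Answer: -344*√769 ≈ -9539.4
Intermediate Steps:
f = 25/4 (f = 6 + (⅛)*2 = 6 + ¼ = 25/4 ≈ 6.2500)
t(O) = -4 + 2*O*(7 + O) (t(O) = -4 + (O + 7)*(O + O) = -4 + (7 + O)*(2*O) = -4 + 2*O*(7 + O))
(((-2*(-4))*h(-3, f))*43)*t(0) = (((-2*(-4))*√((-3)² + (25/4)²))*43)*(-4 + 2*0² + 14*0) = ((8*√(9 + 625/16))*43)*(-4 + 2*0 + 0) = ((8*√(769/16))*43)*(-4 + 0 + 0) = ((8*(√769/4))*43)*(-4) = ((2*√769)*43)*(-4) = (86*√769)*(-4) = -344*√769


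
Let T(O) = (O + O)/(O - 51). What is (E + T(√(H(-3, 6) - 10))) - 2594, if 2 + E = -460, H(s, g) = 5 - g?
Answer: -3991125/1306 - 51*I*√11/1306 ≈ -3056.0 - 0.12952*I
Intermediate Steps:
E = -462 (E = -2 - 460 = -462)
T(O) = 2*O/(-51 + O) (T(O) = (2*O)/(-51 + O) = 2*O/(-51 + O))
(E + T(√(H(-3, 6) - 10))) - 2594 = (-462 + 2*√((5 - 1*6) - 10)/(-51 + √((5 - 1*6) - 10))) - 2594 = (-462 + 2*√((5 - 6) - 10)/(-51 + √((5 - 6) - 10))) - 2594 = (-462 + 2*√(-1 - 10)/(-51 + √(-1 - 10))) - 2594 = (-462 + 2*√(-11)/(-51 + √(-11))) - 2594 = (-462 + 2*(I*√11)/(-51 + I*√11)) - 2594 = (-462 + 2*I*√11/(-51 + I*√11)) - 2594 = -3056 + 2*I*√11/(-51 + I*√11)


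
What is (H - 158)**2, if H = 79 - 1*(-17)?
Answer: 3844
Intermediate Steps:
H = 96 (H = 79 + 17 = 96)
(H - 158)**2 = (96 - 158)**2 = (-62)**2 = 3844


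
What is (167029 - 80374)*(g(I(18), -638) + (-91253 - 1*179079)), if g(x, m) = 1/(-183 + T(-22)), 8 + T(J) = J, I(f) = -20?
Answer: -1663219010545/71 ≈ -2.3426e+10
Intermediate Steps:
T(J) = -8 + J
g(x, m) = -1/213 (g(x, m) = 1/(-183 + (-8 - 22)) = 1/(-183 - 30) = 1/(-213) = -1/213)
(167029 - 80374)*(g(I(18), -638) + (-91253 - 1*179079)) = (167029 - 80374)*(-1/213 + (-91253 - 1*179079)) = 86655*(-1/213 + (-91253 - 179079)) = 86655*(-1/213 - 270332) = 86655*(-57580717/213) = -1663219010545/71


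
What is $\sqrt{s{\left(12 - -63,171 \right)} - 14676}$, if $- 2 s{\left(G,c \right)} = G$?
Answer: $\frac{i \sqrt{58854}}{2} \approx 121.3 i$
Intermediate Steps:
$s{\left(G,c \right)} = - \frac{G}{2}$
$\sqrt{s{\left(12 - -63,171 \right)} - 14676} = \sqrt{- \frac{12 - -63}{2} - 14676} = \sqrt{- \frac{12 + 63}{2} - 14676} = \sqrt{\left(- \frac{1}{2}\right) 75 - 14676} = \sqrt{- \frac{75}{2} - 14676} = \sqrt{- \frac{29427}{2}} = \frac{i \sqrt{58854}}{2}$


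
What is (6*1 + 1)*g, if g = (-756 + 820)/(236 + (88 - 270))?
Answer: 224/27 ≈ 8.2963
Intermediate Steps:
g = 32/27 (g = 64/(236 - 182) = 64/54 = 64*(1/54) = 32/27 ≈ 1.1852)
(6*1 + 1)*g = (6*1 + 1)*(32/27) = (6 + 1)*(32/27) = 7*(32/27) = 224/27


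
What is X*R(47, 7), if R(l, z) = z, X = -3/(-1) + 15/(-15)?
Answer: 14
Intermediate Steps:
X = 2 (X = -3*(-1) + 15*(-1/15) = 3 - 1 = 2)
X*R(47, 7) = 2*7 = 14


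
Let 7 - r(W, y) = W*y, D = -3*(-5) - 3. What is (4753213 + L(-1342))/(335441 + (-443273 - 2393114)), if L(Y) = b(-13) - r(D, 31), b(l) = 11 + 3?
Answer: -2376796/1250473 ≈ -1.9007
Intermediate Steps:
D = 12 (D = 15 - 3 = 12)
b(l) = 14
r(W, y) = 7 - W*y
L(Y) = 379 (L(Y) = 14 - (7 - 1*12*31) = 14 - (7 - 372) = 14 - 1*(-365) = 14 + 365 = 379)
(4753213 + L(-1342))/(335441 + (-443273 - 2393114)) = (4753213 + 379)/(335441 + (-443273 - 2393114)) = 4753592/(335441 - 2836387) = 4753592/(-2500946) = 4753592*(-1/2500946) = -2376796/1250473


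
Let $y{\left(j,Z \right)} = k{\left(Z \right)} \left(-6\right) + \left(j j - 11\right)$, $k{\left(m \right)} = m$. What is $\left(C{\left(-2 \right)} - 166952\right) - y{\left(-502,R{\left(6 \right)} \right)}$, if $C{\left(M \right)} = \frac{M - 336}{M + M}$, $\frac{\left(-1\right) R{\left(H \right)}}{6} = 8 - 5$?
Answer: $- \frac{837937}{2} \approx -4.1897 \cdot 10^{5}$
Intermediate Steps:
$R{\left(H \right)} = -18$ ($R{\left(H \right)} = - 6 \left(8 - 5\right) = \left(-6\right) 3 = -18$)
$C{\left(M \right)} = \frac{-336 + M}{2 M}$
$y{\left(j,Z \right)} = -11 + j^{2} - 6 Z$ ($y{\left(j,Z \right)} = Z \left(-6\right) + \left(j j - 11\right) = - 6 Z + \left(j^{2} - 11\right) = - 6 Z + \left(-11 + j^{2}\right) = -11 + j^{2} - 6 Z$)
$\left(C{\left(-2 \right)} - 166952\right) - y{\left(-502,R{\left(6 \right)} \right)} = \left(\frac{-336 - 2}{2 \left(-2\right)} - 166952\right) - \left(-11 + \left(-502\right)^{2} - -108\right) = \left(\frac{1}{2} \left(- \frac{1}{2}\right) \left(-338\right) - 166952\right) - \left(-11 + 252004 + 108\right) = \left(\frac{169}{2} - 166952\right) - 252101 = - \frac{333735}{2} - 252101 = - \frac{837937}{2}$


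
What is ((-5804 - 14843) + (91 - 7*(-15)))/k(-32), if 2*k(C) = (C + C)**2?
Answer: -20451/2048 ≈ -9.9858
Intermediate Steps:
k(C) = 2*C**2 (k(C) = (C + C)**2/2 = (2*C)**2/2 = (4*C**2)/2 = 2*C**2)
((-5804 - 14843) + (91 - 7*(-15)))/k(-32) = ((-5804 - 14843) + (91 - 7*(-15)))/((2*(-32)**2)) = (-20647 + (91 + 105))/((2*1024)) = (-20647 + 196)/2048 = -20451*1/2048 = -20451/2048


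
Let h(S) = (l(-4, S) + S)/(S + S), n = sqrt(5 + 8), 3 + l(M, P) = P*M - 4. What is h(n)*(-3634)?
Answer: 5451 + 12719*sqrt(13)/13 ≈ 8978.6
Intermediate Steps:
l(M, P) = -7 + M*P (l(M, P) = -3 + (P*M - 4) = -3 + (M*P - 4) = -3 + (-4 + M*P) = -7 + M*P)
n = sqrt(13) ≈ 3.6056
h(S) = (-7 - 3*S)/(2*S) (h(S) = ((-7 - 4*S) + S)/(S + S) = (-7 - 3*S)/((2*S)) = (-7 - 3*S)*(1/(2*S)) = (-7 - 3*S)/(2*S))
h(n)*(-3634) = ((-7 - 3*sqrt(13))/(2*(sqrt(13))))*(-3634) = ((sqrt(13)/13)*(-7 - 3*sqrt(13))/2)*(-3634) = (sqrt(13)*(-7 - 3*sqrt(13))/26)*(-3634) = -1817*sqrt(13)*(-7 - 3*sqrt(13))/13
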